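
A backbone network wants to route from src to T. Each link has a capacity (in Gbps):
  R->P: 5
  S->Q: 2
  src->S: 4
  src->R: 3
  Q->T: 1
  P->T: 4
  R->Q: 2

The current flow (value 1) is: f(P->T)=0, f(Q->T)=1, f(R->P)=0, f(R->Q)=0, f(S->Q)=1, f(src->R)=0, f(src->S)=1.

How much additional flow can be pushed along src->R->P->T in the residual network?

Residual capacities along the path: src->R: 3, R->P: 5, P->T: 4.
Minimum is 3.

3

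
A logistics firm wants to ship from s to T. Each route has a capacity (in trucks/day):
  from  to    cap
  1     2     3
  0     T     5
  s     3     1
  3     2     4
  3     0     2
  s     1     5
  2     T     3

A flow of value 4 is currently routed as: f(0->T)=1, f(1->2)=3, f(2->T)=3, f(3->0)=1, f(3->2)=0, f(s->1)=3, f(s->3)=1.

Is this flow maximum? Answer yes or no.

Yes

Residual reachable from s: {1, s}; T is not reachable.
Saturated cut: s->3, 1->2 with total capacity 4 = current flow value. Flow is maximum.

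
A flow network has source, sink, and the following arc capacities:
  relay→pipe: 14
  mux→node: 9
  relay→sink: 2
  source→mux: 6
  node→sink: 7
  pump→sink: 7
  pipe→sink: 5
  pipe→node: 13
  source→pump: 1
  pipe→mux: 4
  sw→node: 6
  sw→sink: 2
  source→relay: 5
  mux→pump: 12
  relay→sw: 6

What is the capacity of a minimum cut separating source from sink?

Max flow = 12 (via 5 augmenting paths).
In the residual at optimum, the set reachable from source is {source}.
Cut edges: source→relay (cap 5), source→mux (cap 6), source→pump (cap 1). Sum = 12.

12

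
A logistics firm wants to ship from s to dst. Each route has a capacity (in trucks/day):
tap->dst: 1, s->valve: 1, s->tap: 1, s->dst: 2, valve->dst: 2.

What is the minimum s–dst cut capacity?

Max flow = 4 (via 3 augmenting paths).
In the residual at optimum, the set reachable from s is {s}.
Cut edges: s->valve (cap 1), s->tap (cap 1), s->dst (cap 2). Sum = 4.

4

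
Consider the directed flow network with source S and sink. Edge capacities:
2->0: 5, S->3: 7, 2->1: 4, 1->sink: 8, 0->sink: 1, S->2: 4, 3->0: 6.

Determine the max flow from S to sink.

Augment S->3->0->sink: bottleneck 1. Total 1.
Augment S->2->1->sink: bottleneck 4. Total 5.
No augmenting path remains in the residual graph.

5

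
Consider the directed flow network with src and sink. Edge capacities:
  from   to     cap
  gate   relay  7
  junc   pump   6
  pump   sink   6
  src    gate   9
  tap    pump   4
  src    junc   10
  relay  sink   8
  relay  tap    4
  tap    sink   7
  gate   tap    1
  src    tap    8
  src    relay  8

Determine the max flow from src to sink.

Augment src→relay→sink: bottleneck 8. Total 8.
Augment src→tap→sink: bottleneck 7. Total 15.
Augment src→tap→pump→sink: bottleneck 1. Total 16.
Augment src→junc→pump→sink: bottleneck 5. Total 21.
No augmenting path remains in the residual graph.

21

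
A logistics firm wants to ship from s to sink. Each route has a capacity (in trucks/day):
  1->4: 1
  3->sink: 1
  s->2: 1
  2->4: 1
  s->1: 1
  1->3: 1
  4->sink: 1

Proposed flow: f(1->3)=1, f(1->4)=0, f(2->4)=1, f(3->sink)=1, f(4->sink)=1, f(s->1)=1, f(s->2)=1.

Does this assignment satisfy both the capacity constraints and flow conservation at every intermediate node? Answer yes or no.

Every edge has 0 ≤ f(e) ≤ cap(e).
At each intermediate node, inflow equals outflow.

Yes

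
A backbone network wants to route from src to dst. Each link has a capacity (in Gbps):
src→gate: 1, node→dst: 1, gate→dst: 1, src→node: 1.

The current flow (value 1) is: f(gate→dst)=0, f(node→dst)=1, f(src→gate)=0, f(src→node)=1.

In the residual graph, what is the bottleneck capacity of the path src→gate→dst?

Residual capacities along the path: src→gate: 1, gate→dst: 1.
Minimum is 1.

1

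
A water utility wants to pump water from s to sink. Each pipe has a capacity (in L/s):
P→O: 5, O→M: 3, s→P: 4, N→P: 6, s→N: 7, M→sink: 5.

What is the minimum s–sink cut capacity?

Max flow = 3 (via 1 augmenting path).
In the residual at optimum, the set reachable from s is {N, O, P, s}.
Cut edges: O→M (cap 3). Sum = 3.

3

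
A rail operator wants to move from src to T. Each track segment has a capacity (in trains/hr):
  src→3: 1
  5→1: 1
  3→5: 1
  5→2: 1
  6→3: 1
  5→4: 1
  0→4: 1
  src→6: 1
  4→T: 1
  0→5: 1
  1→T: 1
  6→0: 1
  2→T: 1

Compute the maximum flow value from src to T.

2

Augment src→6→0→4→T: bottleneck 1. Total 1.
Augment src→3→5→1→T: bottleneck 1. Total 2.
No augmenting path remains in the residual graph.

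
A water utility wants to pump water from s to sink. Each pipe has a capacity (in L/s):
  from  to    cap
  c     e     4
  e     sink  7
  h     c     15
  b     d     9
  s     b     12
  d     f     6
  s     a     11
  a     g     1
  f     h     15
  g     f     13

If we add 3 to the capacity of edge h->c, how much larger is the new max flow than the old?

0

Original max flow = 4.
Edge h->c does not cross the min cut (source side {a, b, c, d, f, g, h, s}), so extra capacity there cannot help.
New max flow = 4. Increase = 0.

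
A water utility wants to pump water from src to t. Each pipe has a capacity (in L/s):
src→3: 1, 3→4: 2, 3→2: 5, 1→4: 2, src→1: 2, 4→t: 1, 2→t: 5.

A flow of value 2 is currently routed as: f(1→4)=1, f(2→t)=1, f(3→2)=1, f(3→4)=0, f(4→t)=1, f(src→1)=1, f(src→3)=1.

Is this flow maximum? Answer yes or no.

Residual reachable from src: {1, 4, src}; t is not reachable.
Saturated cut: src→3, 4→t with total capacity 2 = current flow value. Flow is maximum.

Yes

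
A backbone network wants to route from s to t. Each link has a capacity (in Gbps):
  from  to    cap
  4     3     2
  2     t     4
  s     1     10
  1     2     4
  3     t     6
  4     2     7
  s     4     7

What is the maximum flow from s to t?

6

Augment s→4→3→t: bottleneck 2. Total 2.
Augment s→4→2→t: bottleneck 4. Total 6.
No augmenting path remains in the residual graph.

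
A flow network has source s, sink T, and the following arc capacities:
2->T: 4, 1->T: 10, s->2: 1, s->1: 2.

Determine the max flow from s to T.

Augment s->1->T: bottleneck 2. Total 2.
Augment s->2->T: bottleneck 1. Total 3.
No augmenting path remains in the residual graph.

3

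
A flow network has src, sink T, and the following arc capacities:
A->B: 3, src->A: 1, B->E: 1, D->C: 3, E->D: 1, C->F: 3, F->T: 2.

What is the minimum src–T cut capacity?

1

Max flow = 1 (via 1 augmenting path).
In the residual at optimum, the set reachable from src is {src}.
Cut edges: src->A (cap 1). Sum = 1.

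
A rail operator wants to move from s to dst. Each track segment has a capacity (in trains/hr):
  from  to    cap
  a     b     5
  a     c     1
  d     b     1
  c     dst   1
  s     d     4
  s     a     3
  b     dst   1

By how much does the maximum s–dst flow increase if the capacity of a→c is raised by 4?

0

Original max flow = 2.
Even with extra capacity on a→c, another cut of capacity 2 remains binding.
New max flow = 2. Increase = 0.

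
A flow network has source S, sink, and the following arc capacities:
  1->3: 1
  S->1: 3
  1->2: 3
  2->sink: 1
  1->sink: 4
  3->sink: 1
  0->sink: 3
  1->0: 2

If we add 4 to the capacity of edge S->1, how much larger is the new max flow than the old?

Original max flow = 3.
After raising cap(S->1), augmenting paths through that edge carry 4 more units.
New max flow = 7. Increase = 4.

4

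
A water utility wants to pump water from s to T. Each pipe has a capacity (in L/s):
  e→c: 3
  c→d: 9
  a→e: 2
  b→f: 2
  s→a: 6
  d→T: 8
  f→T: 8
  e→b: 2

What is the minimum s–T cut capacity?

2

Max flow = 2 (via 1 augmenting path).
In the residual at optimum, the set reachable from s is {a, s}.
Cut edges: a→e (cap 2). Sum = 2.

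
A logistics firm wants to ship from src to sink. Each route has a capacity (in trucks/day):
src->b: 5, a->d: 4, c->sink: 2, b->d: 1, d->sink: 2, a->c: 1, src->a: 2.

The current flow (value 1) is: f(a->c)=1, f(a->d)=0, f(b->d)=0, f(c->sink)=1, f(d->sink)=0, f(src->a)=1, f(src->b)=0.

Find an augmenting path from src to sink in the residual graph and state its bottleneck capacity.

src->a->d->sink, bottleneck 1

Residual along src->a->d->sink: src->a: 1, a->d: 4, d->sink: 2.
Bottleneck = min = 1.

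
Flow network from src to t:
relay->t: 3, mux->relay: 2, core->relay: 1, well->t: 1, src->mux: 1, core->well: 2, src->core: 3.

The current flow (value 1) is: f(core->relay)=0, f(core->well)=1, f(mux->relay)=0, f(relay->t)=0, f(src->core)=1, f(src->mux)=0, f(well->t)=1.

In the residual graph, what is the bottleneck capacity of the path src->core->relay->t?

1

Residual capacities along the path: src->core: 2, core->relay: 1, relay->t: 3.
Minimum is 1.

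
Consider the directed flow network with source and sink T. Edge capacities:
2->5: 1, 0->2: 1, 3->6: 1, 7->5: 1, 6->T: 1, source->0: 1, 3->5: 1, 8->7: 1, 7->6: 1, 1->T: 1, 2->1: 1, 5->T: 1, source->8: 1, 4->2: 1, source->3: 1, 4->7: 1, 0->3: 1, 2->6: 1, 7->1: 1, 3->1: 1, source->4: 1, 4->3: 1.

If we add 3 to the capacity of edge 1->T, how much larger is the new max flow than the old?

Original max flow = 3.
After raising cap(1->T), augmenting paths through that edge carry 1 more unit.
New max flow = 4. Increase = 1.

1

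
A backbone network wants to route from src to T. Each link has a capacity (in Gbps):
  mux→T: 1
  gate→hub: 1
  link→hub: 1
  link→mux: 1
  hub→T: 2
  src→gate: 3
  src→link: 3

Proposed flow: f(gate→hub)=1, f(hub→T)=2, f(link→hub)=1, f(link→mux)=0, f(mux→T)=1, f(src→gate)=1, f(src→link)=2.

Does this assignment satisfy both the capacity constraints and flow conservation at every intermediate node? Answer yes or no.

No

Conservation fails at link: inflow 2 ≠ outflow 1.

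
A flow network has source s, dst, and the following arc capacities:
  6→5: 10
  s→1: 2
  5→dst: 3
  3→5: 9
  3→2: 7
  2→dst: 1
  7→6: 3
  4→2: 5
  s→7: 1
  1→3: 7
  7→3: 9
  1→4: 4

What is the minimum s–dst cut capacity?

Max flow = 3 (via 3 augmenting paths).
In the residual at optimum, the set reachable from s is {s}.
Cut edges: s→1 (cap 2), s→7 (cap 1). Sum = 3.

3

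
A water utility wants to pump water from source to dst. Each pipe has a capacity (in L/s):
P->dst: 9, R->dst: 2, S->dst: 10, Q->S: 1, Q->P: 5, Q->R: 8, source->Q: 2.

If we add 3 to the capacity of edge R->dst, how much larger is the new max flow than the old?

0

Original max flow = 2.
Edge R->dst does not cross the min cut (source side {source}), so extra capacity there cannot help.
New max flow = 2. Increase = 0.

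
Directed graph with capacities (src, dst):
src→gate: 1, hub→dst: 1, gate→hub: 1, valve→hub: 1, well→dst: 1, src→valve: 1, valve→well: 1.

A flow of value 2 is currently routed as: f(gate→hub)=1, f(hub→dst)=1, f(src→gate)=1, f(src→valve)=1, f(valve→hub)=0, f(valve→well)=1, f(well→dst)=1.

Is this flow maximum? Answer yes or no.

Yes

Residual reachable from src: {src}; dst is not reachable.
Saturated cut: src→gate, src→valve with total capacity 2 = current flow value. Flow is maximum.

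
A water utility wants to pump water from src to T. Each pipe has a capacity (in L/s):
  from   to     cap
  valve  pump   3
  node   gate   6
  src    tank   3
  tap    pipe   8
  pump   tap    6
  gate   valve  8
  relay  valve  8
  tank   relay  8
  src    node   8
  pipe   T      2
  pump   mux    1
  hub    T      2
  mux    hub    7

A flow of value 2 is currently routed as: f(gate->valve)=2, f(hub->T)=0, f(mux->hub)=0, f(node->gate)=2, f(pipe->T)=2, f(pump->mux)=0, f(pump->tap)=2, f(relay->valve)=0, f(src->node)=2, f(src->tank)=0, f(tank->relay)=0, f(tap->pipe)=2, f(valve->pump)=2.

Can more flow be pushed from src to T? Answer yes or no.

Residual path src->node->gate->valve->pump->mux->hub->T has bottleneck 1 > 0.
Pushing 1 along it raises the flow to 3, so the given flow is not maximum.

Yes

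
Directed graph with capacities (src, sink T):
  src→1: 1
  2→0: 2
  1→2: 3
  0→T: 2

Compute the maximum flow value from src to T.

Augment src→1→2→0→T: bottleneck 1. Total 1.
No augmenting path remains in the residual graph.

1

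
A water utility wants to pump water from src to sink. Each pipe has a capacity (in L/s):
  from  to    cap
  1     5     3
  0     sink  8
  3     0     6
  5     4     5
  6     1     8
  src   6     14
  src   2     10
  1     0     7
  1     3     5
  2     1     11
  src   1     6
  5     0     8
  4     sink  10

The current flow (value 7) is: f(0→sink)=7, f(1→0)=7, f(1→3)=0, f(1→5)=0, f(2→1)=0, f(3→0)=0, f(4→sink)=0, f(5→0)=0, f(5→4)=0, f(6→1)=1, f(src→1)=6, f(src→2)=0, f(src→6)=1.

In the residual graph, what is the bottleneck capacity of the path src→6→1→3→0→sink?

Residual capacities along the path: src→6: 13, 6→1: 7, 1→3: 5, 3→0: 6, 0→sink: 1.
Minimum is 1.

1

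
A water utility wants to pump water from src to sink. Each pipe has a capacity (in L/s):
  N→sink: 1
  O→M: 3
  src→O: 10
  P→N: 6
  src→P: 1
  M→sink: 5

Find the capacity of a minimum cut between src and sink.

Max flow = 4 (via 2 augmenting paths).
In the residual at optimum, the set reachable from src is {O, src}.
Cut edges: O→M (cap 3), src→P (cap 1). Sum = 4.

4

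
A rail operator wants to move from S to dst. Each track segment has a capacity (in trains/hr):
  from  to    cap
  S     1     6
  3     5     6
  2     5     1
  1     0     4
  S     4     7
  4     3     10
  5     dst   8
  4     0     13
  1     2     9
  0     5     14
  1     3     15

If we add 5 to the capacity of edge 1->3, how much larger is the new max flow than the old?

Original max flow = 8.
Edge 1->3 does not cross the min cut (source side {0, 1, 2, 3, 4, 5, S}), so extra capacity there cannot help.
New max flow = 8. Increase = 0.

0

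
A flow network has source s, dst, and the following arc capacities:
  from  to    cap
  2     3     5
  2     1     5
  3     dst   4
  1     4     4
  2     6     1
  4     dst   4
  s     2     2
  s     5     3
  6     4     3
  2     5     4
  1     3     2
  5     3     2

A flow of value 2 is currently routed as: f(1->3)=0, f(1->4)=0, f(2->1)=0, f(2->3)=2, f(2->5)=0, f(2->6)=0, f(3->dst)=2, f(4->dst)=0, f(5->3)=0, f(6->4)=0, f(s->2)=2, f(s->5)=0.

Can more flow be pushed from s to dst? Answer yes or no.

Yes

Residual path s->5->3->dst has bottleneck 2 > 0.
Pushing 2 along it raises the flow to 4, so the given flow is not maximum.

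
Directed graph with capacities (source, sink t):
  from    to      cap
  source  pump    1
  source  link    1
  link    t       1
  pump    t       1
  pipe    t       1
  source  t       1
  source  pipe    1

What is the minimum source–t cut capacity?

4

Max flow = 4 (via 4 augmenting paths).
In the residual at optimum, the set reachable from source is {source}.
Cut edges: source->link (cap 1), source->pump (cap 1), source->pipe (cap 1), source->t (cap 1). Sum = 4.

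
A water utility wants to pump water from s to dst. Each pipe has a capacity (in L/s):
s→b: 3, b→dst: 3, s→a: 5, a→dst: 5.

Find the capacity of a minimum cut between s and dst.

Max flow = 8 (via 2 augmenting paths).
In the residual at optimum, the set reachable from s is {s}.
Cut edges: s→a (cap 5), s→b (cap 3). Sum = 8.

8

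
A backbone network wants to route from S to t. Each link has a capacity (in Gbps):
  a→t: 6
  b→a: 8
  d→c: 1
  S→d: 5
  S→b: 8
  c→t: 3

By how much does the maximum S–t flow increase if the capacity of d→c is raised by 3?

2

Original max flow = 7.
After raising cap(d→c), augmenting paths through that edge carry 2 more units.
New max flow = 9. Increase = 2.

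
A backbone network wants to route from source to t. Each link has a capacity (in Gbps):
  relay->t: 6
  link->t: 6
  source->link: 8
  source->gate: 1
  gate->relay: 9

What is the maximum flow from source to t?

7

Augment source->link->t: bottleneck 6. Total 6.
Augment source->gate->relay->t: bottleneck 1. Total 7.
No augmenting path remains in the residual graph.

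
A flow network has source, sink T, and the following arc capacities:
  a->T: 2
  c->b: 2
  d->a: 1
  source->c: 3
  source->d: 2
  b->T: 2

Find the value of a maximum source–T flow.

Augment source->c->b->T: bottleneck 2. Total 2.
Augment source->d->a->T: bottleneck 1. Total 3.
No augmenting path remains in the residual graph.

3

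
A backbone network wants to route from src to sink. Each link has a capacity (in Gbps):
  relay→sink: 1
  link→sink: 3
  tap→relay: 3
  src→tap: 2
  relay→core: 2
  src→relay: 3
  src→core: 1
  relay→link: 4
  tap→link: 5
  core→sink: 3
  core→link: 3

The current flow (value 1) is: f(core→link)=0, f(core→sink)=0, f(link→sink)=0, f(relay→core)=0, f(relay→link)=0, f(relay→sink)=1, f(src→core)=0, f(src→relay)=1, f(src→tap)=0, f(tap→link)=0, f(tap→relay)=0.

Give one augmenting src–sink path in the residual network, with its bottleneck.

src→core→sink, bottleneck 1

Residual along src→core→sink: src→core: 1, core→sink: 3.
Bottleneck = min = 1.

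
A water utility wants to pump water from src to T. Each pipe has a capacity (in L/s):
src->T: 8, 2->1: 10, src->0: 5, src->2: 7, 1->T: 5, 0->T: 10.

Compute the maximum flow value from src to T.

Augment src->T: bottleneck 8. Total 8.
Augment src->0->T: bottleneck 5. Total 13.
Augment src->2->1->T: bottleneck 5. Total 18.
No augmenting path remains in the residual graph.

18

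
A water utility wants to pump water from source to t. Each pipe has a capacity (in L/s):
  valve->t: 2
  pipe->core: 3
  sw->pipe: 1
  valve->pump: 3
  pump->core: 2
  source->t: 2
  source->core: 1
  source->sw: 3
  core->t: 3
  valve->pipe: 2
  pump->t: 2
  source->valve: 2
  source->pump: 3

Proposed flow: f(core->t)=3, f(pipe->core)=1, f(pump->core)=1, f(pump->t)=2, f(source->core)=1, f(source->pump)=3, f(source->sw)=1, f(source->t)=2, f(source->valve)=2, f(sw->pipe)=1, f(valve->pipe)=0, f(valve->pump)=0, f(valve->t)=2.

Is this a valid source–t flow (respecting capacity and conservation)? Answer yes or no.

Every edge has 0 ≤ f(e) ≤ cap(e).
At each intermediate node, inflow equals outflow.

Yes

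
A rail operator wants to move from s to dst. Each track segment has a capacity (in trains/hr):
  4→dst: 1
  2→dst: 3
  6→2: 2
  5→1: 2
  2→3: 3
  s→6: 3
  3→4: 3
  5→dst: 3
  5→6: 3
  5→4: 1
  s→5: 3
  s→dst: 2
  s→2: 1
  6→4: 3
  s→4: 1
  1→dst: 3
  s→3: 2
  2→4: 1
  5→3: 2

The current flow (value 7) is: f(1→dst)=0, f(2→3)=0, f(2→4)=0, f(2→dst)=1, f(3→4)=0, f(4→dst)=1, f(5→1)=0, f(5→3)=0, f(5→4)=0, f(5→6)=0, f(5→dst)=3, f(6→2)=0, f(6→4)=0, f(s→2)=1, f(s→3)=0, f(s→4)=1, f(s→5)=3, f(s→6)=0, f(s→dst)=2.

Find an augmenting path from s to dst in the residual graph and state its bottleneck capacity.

s→6→2→dst, bottleneck 2

Residual along s→6→2→dst: s→6: 3, 6→2: 2, 2→dst: 2.
Bottleneck = min = 2.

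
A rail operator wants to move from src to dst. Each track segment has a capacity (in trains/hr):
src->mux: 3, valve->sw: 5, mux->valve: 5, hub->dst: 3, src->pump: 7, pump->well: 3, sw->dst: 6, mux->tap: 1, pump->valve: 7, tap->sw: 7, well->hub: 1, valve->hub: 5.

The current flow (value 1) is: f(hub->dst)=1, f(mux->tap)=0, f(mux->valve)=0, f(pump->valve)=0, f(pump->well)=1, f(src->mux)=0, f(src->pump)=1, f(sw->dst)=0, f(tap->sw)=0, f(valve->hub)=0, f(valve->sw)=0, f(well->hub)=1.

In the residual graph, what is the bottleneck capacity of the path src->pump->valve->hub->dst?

Residual capacities along the path: src->pump: 6, pump->valve: 7, valve->hub: 5, hub->dst: 2.
Minimum is 2.

2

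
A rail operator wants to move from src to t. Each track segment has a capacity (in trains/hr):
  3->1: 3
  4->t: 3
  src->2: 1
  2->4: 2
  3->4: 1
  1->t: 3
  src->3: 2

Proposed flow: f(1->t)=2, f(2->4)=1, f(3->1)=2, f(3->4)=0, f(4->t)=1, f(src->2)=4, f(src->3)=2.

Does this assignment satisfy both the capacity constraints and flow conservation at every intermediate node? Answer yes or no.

No

Capacity violated on src->2: flow 4 > capacity 1.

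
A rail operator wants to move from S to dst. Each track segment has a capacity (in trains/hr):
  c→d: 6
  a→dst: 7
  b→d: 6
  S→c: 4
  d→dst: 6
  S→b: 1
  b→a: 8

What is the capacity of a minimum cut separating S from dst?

5

Max flow = 5 (via 2 augmenting paths).
In the residual at optimum, the set reachable from S is {S}.
Cut edges: S→b (cap 1), S→c (cap 4). Sum = 5.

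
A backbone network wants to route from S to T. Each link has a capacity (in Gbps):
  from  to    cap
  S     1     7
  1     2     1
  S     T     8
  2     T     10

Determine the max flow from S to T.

Augment S→T: bottleneck 8. Total 8.
Augment S→1→2→T: bottleneck 1. Total 9.
No augmenting path remains in the residual graph.

9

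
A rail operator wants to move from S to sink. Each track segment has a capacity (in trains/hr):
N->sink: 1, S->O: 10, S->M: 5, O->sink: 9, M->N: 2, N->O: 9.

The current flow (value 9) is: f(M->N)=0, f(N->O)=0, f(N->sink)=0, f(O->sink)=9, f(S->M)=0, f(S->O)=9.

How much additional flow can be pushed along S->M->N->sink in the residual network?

Residual capacities along the path: S->M: 5, M->N: 2, N->sink: 1.
Minimum is 1.

1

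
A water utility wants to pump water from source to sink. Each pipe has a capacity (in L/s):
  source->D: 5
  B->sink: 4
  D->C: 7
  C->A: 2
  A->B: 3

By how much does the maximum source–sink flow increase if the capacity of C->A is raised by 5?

Original max flow = 2.
After raising cap(C->A), augmenting paths through that edge carry 1 more unit.
New max flow = 3. Increase = 1.

1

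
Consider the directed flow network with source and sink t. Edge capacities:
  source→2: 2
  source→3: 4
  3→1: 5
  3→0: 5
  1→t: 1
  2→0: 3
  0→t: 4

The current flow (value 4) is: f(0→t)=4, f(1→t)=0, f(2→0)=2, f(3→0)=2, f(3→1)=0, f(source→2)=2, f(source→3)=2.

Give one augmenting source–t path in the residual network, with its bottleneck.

source→3→1→t, bottleneck 1

Residual along source→3→1→t: source→3: 2, 3→1: 5, 1→t: 1.
Bottleneck = min = 1.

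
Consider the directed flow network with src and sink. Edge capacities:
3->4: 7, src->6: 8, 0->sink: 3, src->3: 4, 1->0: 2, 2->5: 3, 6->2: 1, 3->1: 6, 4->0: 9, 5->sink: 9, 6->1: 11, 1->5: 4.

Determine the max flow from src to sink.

8

Augment src->3->4->0->sink: bottleneck 3. Total 3.
Augment src->3->1->5->sink: bottleneck 1. Total 4.
Augment src->6->1->5->sink: bottleneck 3. Total 7.
Augment src->6->2->5->sink: bottleneck 1. Total 8.
No augmenting path remains in the residual graph.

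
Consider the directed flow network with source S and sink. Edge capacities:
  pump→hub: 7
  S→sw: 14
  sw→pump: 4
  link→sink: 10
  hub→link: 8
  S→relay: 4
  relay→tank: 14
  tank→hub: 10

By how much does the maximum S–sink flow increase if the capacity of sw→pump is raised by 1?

Original max flow = 8.
Even with extra capacity on sw→pump, another cut of capacity 8 remains binding.
New max flow = 8. Increase = 0.

0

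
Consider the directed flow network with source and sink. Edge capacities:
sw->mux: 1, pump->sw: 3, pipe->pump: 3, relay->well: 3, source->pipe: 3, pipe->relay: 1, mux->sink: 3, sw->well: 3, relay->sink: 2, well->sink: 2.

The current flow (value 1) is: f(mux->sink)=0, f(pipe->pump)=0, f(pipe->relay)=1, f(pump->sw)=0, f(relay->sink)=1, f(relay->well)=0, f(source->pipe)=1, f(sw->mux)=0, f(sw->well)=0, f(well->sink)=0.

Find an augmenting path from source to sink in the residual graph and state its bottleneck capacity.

source->pipe->pump->sw->mux->sink, bottleneck 1

Residual along source->pipe->pump->sw->mux->sink: source->pipe: 2, pipe->pump: 3, pump->sw: 3, sw->mux: 1, mux->sink: 3.
Bottleneck = min = 1.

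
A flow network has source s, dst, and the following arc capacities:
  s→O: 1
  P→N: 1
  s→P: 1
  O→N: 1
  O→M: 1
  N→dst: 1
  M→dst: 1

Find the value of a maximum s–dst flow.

Augment s→P→N→dst: bottleneck 1. Total 1.
Augment s→O→M→dst: bottleneck 1. Total 2.
No augmenting path remains in the residual graph.

2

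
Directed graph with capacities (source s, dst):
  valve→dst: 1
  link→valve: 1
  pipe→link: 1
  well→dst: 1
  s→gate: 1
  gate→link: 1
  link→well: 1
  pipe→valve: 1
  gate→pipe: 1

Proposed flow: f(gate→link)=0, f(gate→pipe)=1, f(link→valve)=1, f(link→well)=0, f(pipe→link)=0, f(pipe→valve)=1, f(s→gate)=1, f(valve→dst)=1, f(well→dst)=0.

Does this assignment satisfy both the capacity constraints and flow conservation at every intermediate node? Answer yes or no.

No

Conservation fails at link: inflow 0 ≠ outflow 1.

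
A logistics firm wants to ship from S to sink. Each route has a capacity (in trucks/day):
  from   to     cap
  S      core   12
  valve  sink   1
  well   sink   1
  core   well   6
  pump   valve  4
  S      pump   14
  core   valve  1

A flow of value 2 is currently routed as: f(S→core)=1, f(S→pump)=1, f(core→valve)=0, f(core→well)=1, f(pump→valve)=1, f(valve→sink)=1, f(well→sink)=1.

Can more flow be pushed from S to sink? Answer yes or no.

Residual reachable from S: {S, core, pump, valve, well}; sink is not reachable.
Saturated cut: valve→sink, well→sink with total capacity 2 = current flow value. Flow is maximum.

No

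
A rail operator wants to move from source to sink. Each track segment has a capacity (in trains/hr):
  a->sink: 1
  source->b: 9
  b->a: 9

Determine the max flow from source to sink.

Augment source->b->a->sink: bottleneck 1. Total 1.
No augmenting path remains in the residual graph.

1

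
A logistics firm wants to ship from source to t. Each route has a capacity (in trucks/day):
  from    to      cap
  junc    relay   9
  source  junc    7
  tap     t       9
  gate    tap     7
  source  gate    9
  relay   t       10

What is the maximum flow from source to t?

14

Augment source→gate→tap→t: bottleneck 7. Total 7.
Augment source→junc→relay→t: bottleneck 7. Total 14.
No augmenting path remains in the residual graph.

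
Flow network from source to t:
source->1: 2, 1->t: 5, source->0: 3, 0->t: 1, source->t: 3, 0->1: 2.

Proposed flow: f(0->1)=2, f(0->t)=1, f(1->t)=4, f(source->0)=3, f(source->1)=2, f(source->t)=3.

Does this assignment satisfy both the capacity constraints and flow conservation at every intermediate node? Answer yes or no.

Yes

Every edge has 0 ≤ f(e) ≤ cap(e).
At each intermediate node, inflow equals outflow.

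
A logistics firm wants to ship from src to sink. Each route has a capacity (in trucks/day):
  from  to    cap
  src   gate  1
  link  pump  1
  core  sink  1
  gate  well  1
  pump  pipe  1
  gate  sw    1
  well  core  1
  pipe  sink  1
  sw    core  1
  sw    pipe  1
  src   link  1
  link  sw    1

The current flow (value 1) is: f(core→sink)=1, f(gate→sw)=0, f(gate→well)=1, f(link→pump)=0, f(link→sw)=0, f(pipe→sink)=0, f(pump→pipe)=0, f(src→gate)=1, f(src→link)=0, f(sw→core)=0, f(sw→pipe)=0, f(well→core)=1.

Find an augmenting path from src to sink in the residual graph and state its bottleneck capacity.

src→link→sw→pipe→sink, bottleneck 1

Residual along src→link→sw→pipe→sink: src→link: 1, link→sw: 1, sw→pipe: 1, pipe→sink: 1.
Bottleneck = min = 1.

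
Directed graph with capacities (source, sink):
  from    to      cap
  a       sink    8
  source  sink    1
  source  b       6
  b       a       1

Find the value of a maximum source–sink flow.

Augment source->sink: bottleneck 1. Total 1.
Augment source->b->a->sink: bottleneck 1. Total 2.
No augmenting path remains in the residual graph.

2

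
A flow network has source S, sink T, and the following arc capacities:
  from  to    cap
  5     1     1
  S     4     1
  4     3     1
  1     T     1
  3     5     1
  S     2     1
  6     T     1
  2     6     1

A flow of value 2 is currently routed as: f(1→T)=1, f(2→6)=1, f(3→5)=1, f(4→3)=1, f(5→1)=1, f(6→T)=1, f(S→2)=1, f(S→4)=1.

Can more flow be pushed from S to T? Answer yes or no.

Residual reachable from S: {S}; T is not reachable.
Saturated cut: S→4, S→2 with total capacity 2 = current flow value. Flow is maximum.

No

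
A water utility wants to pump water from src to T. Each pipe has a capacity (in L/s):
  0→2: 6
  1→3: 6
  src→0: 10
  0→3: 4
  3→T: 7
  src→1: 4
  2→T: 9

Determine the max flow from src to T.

13

Augment src→1→3→T: bottleneck 4. Total 4.
Augment src→0→3→T: bottleneck 3. Total 7.
Augment src→0→2→T: bottleneck 6. Total 13.
No augmenting path remains in the residual graph.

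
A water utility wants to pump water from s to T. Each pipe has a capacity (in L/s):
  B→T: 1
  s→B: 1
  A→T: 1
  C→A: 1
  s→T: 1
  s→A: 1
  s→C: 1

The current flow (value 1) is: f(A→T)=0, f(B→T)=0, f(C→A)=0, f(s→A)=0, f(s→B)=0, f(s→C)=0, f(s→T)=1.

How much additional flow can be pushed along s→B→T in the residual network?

1

Residual capacities along the path: s→B: 1, B→T: 1.
Minimum is 1.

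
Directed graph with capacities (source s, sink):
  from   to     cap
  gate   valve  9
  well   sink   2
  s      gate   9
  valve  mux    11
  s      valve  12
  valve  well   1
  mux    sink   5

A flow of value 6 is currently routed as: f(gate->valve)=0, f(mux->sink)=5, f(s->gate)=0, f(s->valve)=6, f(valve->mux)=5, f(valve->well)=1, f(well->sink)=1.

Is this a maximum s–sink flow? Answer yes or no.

Yes

Residual reachable from s: {gate, mux, s, valve}; sink is not reachable.
Saturated cut: valve->well, mux->sink with total capacity 6 = current flow value. Flow is maximum.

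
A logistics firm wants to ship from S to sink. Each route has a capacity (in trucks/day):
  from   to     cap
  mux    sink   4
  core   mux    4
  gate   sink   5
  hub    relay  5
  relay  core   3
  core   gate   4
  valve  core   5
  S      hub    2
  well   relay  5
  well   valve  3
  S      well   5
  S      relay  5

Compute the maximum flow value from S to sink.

Augment S->relay->core->mux->sink: bottleneck 3. Total 3.
Augment S->well->valve->core->mux->sink: bottleneck 1. Total 4.
Augment S->well->valve->core->gate->sink: bottleneck 2. Total 6.
No augmenting path remains in the residual graph.

6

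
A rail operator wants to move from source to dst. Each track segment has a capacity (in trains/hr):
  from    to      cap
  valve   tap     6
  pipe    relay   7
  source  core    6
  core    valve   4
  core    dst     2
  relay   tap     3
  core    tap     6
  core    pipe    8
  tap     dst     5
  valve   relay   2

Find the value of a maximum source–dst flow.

Augment source→core→dst: bottleneck 2. Total 2.
Augment source→core→tap→dst: bottleneck 4. Total 6.
No augmenting path remains in the residual graph.

6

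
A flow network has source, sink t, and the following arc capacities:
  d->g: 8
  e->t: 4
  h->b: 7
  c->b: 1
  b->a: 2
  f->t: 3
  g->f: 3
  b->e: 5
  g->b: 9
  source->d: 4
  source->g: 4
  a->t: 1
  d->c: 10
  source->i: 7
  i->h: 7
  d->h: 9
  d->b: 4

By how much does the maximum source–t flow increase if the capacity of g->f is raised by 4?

0

Original max flow = 8.
Even with extra capacity on g->f, another cut of capacity 8 remains binding.
New max flow = 8. Increase = 0.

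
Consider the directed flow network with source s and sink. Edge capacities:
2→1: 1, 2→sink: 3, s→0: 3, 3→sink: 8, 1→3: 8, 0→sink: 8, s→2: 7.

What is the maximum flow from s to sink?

7

Augment s→2→sink: bottleneck 3. Total 3.
Augment s→0→sink: bottleneck 3. Total 6.
Augment s→2→1→3→sink: bottleneck 1. Total 7.
No augmenting path remains in the residual graph.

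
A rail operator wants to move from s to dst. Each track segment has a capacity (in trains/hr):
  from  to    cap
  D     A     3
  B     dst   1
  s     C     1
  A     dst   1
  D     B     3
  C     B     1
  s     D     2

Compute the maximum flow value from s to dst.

Augment s→C→B→dst: bottleneck 1. Total 1.
Augment s→D→A→dst: bottleneck 1. Total 2.
No augmenting path remains in the residual graph.

2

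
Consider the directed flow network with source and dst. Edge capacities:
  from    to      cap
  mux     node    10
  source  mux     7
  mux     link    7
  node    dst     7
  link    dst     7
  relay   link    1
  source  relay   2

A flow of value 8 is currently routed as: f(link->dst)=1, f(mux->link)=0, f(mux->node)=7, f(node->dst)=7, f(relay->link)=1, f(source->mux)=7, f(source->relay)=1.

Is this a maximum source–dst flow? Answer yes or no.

Yes

Residual reachable from source: {relay, source}; dst is not reachable.
Saturated cut: source->mux, relay->link with total capacity 8 = current flow value. Flow is maximum.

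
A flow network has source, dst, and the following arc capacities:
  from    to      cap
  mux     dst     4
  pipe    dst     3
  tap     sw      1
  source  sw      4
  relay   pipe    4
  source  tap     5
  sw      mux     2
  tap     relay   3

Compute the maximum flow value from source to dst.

Augment source→sw→mux→dst: bottleneck 2. Total 2.
Augment source→tap→relay→pipe→dst: bottleneck 3. Total 5.
No augmenting path remains in the residual graph.

5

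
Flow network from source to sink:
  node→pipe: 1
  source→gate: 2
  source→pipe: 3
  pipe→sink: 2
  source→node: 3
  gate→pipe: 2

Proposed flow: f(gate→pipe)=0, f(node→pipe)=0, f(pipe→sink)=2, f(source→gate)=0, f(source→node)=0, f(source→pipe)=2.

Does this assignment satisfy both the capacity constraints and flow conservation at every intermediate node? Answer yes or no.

Every edge has 0 ≤ f(e) ≤ cap(e).
At each intermediate node, inflow equals outflow.

Yes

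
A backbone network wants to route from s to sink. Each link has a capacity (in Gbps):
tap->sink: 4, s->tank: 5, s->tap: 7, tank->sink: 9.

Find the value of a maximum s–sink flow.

Augment s->tank->sink: bottleneck 5. Total 5.
Augment s->tap->sink: bottleneck 4. Total 9.
No augmenting path remains in the residual graph.

9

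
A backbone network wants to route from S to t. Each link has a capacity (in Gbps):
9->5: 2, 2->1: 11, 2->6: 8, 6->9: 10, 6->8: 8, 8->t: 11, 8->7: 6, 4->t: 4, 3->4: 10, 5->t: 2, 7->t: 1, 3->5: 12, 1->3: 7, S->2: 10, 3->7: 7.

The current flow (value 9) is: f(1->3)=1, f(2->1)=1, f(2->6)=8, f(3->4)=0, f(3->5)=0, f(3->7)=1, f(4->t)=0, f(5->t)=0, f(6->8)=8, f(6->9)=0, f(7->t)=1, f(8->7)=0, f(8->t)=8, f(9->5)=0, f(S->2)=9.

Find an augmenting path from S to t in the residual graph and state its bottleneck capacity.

S->2->1->3->4->t, bottleneck 1

Residual along S->2->1->3->4->t: S->2: 1, 2->1: 10, 1->3: 6, 3->4: 10, 4->t: 4.
Bottleneck = min = 1.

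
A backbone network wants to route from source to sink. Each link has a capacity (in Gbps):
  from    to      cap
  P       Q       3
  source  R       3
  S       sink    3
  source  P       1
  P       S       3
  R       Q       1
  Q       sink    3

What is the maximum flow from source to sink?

Augment source→P→S→sink: bottleneck 1. Total 1.
Augment source→R→Q→sink: bottleneck 1. Total 2.
No augmenting path remains in the residual graph.

2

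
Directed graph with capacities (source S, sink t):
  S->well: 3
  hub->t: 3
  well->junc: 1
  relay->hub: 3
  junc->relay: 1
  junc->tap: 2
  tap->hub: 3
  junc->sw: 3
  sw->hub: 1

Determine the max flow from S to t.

1

Augment S->well->junc->relay->hub->t: bottleneck 1. Total 1.
No augmenting path remains in the residual graph.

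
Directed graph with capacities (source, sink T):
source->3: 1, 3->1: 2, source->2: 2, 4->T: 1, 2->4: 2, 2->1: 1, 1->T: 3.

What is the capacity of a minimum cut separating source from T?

Max flow = 3 (via 3 augmenting paths).
In the residual at optimum, the set reachable from source is {source}.
Cut edges: source->3 (cap 1), source->2 (cap 2). Sum = 3.

3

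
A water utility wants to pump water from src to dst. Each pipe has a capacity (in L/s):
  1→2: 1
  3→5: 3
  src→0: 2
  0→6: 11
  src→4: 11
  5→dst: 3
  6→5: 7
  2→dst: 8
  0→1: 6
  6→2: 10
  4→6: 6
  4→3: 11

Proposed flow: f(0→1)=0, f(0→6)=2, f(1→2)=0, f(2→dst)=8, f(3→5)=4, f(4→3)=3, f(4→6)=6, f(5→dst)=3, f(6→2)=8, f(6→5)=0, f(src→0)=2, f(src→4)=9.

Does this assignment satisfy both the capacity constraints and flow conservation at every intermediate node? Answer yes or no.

No

Capacity violated on 3→5: flow 4 > capacity 3.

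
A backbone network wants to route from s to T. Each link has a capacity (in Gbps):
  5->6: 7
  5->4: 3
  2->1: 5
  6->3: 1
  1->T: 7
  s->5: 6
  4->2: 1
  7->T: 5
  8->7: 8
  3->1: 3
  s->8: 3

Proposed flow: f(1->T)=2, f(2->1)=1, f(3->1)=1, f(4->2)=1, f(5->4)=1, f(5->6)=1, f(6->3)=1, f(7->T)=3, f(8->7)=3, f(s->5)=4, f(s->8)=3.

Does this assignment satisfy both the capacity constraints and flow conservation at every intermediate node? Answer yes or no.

Conservation fails at 5: inflow 4 ≠ outflow 2.

No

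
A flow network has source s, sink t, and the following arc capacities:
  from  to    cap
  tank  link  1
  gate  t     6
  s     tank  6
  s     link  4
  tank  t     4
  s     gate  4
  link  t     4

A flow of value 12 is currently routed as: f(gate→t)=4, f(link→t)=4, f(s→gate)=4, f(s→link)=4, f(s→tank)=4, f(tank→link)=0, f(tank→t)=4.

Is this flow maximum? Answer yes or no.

Yes

Residual reachable from s: {link, s, tank}; t is not reachable.
Saturated cut: s→gate, tank→t, link→t with total capacity 12 = current flow value. Flow is maximum.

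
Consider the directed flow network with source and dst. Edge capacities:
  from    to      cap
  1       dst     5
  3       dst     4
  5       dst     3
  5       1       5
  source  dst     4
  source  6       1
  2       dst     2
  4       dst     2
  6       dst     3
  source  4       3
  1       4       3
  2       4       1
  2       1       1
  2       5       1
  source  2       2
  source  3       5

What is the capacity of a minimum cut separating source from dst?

Max flow = 13 (via 5 augmenting paths).
In the residual at optimum, the set reachable from source is {3, 4, source}.
Cut edges: source→2 (cap 2), source→6 (cap 1), source→dst (cap 4), 3→dst (cap 4), 4→dst (cap 2). Sum = 13.

13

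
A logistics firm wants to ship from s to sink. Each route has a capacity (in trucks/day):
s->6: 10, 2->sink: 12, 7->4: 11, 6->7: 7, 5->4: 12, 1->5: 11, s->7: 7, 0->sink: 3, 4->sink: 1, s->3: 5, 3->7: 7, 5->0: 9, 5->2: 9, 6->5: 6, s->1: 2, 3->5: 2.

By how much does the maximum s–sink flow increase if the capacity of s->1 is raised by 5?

Original max flow = 11.
After raising cap(s->1), augmenting paths through that edge carry 2 more units.
New max flow = 13. Increase = 2.

2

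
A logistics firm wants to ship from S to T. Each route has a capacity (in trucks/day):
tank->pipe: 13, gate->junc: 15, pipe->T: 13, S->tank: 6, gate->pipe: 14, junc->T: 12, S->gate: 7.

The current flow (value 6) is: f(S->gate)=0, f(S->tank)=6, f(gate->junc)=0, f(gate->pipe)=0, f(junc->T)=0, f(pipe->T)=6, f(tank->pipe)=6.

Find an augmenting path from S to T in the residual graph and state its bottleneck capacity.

Residual along S->gate->pipe->T: S->gate: 7, gate->pipe: 14, pipe->T: 7.
Bottleneck = min = 7.

S->gate->pipe->T, bottleneck 7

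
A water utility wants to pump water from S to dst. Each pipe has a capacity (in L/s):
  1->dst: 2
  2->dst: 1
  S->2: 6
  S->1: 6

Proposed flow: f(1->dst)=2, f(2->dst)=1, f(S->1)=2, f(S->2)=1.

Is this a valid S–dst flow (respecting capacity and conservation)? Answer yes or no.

Every edge has 0 ≤ f(e) ≤ cap(e).
At each intermediate node, inflow equals outflow.

Yes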